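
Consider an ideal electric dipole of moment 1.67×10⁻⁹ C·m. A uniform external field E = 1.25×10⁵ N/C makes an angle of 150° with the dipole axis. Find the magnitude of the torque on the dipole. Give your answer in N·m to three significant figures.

τ ≈ 1.04×10⁻⁴ N·m

Torque on an electric dipole: τ = pE sinθ.
τ = (1.67×10⁻⁹)(1.25×10⁵)·sin150° = 1.044×10⁻⁴ N·m.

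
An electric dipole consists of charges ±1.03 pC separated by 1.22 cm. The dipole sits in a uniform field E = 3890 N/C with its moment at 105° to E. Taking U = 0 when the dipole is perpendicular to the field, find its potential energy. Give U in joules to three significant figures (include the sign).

U ≈ 1.27×10⁻¹¹ J

Dipole moment p = qd = (1.03×10⁻¹² C)(0.0122 m) = 1.257×10⁻¹⁴ C·m.
U = −p·E = −pE cosθ.
U = −(1.257×10⁻¹⁴)(3890)·cos105° = 1.266×10⁻¹¹ J.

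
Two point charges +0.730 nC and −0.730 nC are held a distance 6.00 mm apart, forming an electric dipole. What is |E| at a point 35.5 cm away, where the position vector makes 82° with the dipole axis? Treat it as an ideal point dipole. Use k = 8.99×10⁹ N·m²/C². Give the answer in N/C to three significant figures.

Dipole moment p = qd = (7.30×10⁻¹⁰ C)(0.00600 m) = 4.38×10⁻¹² C·m.
At angle θ the dipole field magnitude is E = (kp/r³)·√(1 + 3cos²θ).
kp/r³ = (8.99×10⁹)(4.38×10⁻¹²) / (0.355)³ = 0.8801 N/C.
√(1 + 3cos²82°) = √(1 + 3·0.0194) = √1.0581 ≈ 1.0286.
E ≈ 0.8801 × 1.029 = 0.9053 N/C.

E ≈ 0.905 N/C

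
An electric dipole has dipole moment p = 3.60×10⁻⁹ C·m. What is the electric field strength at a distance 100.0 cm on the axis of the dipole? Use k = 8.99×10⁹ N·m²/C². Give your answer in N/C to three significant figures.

On the dipole axis E = 2kp/r³.
E = 2·(8.99×10⁹)(3.60×10⁻⁹) / (1.00)³ = 64.73 N/C.

E ≈ 64.7 N/C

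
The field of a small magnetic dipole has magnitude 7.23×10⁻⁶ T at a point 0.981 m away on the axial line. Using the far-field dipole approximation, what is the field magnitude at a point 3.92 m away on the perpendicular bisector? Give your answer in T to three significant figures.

B ≈ 5.67×10⁻⁸ T

Dipole fields scale as 1/r³ in the far field.
The axial field is twice the equatorial field at the same r, so the geometry factor is 1/2.
B₂ = B₁ · (1/2) · (r₁/r₂)³ = 7.23×10⁻⁶ · 0.5 · (0.981/3.92)³.
(r₁/r₂)³ = (0.2503)³ = 0.01567.
B₂ ≈ 5.666×10⁻⁸ T.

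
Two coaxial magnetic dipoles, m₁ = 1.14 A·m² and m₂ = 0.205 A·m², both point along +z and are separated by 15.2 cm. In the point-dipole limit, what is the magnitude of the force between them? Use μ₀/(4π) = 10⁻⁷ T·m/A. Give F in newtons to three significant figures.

On-axis B of dipole 1: B = (μ₀/4π)·2m₁/r³. Force on dipole 2: F = m₂·dB/dr.
dB/dr = −(μ₀/4π)·6m₁/r⁴, so |F| = (μ₀/4π)·6m₁m₂/r⁴.
F = 6(10⁻⁷)(1.14)(0.205)/(0.152)⁴ = 2.627×10⁻⁴ N.

F ≈ 2.63×10⁻⁴ N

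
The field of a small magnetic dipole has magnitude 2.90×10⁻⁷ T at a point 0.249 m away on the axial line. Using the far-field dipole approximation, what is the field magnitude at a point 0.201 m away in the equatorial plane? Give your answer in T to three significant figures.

B ≈ 2.76×10⁻⁷ T

Dipole fields scale as 1/r³ in the far field.
The axial field is twice the equatorial field at the same r, so the geometry factor is 1/2.
B₂ = B₁ · (1/2) · (r₁/r₂)³ = 2.90×10⁻⁷ · 0.5 · (0.249/0.201)³.
(r₁/r₂)³ = (1.239)³ = 1.901.
B₂ ≈ 2.757×10⁻⁷ T.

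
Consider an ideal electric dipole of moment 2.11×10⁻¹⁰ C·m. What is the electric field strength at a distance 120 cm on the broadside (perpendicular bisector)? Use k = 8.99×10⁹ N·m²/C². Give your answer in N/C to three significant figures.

E ≈ 1.10 N/C

In the equatorial plane E = kp/r³.
E = (8.99×10⁹)(2.11×10⁻¹⁰) / (1.20)³ = 1.098 N/C.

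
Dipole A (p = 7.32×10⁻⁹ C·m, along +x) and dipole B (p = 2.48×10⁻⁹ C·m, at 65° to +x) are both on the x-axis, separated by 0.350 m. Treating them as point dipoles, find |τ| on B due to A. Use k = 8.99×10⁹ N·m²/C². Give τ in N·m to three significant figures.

The second dipole sits on the axis of the first, so the field there is axial: E₁ = 2kp₁/r³ along +x.
E₁ = 2(8.99×10⁹)(7.32×10⁻⁹)/(0.350)³ = 3070 N/C.
Torque on the second dipole: τ = p₂ E₁ sinθ.
τ = (2.48×10⁻⁹)(3070)·sin65° = 6.900×10⁻⁶ N·m.

τ ≈ 6.90×10⁻⁶ N·m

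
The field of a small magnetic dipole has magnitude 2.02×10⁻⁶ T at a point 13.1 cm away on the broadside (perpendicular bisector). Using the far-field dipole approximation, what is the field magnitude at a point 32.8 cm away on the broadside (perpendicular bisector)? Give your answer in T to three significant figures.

B ≈ 1.29×10⁻⁷ T

Dipole fields scale as 1/r³ in the far field; the geometry is the same at both points.
B₂ = B₁ · (r₁/r₂)³ = 2.02×10⁻⁶ · (13.1/32.8)³.
(r₁/r₂)³ = (0.3994)³ = 0.06371.
B₂ ≈ 1.287×10⁻⁷ T.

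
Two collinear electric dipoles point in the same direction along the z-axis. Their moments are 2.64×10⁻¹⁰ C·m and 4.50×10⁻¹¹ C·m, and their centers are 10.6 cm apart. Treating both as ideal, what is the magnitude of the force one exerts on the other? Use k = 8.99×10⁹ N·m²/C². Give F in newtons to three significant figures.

F ≈ 5.08×10⁻⁶ N

On-axis field of dipole 1 at distance r: E = 2kp₁/r³. Force on dipole 2 is F = p₂·dE/dr (gradient along axis).
dE/dr = −6kp₁/r⁴, so |F| = 6kp₁p₂/r⁴ (attractive for aligned moments).
F = 6(8.99×10⁹)(2.64×10⁻¹⁰)(4.50×10⁻¹¹)/(0.106)⁴ = 5.076×10⁻⁶ N.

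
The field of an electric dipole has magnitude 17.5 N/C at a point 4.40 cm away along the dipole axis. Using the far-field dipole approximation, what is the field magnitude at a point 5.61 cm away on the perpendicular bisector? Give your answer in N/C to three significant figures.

E ≈ 4.22 N/C

Dipole fields scale as 1/r³ in the far field.
The axial field is twice the equatorial field at the same r, so the geometry factor is 1/2.
E₂ = E₁ · (1/2) · (r₁/r₂)³ = 17.5 · 0.5 · (4.40/5.61)³.
(r₁/r₂)³ = (0.7843)³ = 0.4825.
E₂ ≈ 4.222 N/C.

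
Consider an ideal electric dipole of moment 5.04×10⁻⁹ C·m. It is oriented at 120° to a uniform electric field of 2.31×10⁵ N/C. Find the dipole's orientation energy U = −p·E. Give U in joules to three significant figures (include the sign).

U = −p·E = −pE cosθ.
U = −(5.04×10⁻⁹)(2.31×10⁵)·cos120° = 5.821×10⁻⁴ J.

U ≈ 5.82×10⁻⁴ J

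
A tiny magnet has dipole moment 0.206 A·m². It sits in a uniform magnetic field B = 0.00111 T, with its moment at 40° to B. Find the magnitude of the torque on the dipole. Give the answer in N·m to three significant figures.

Torque on a magnetic dipole: τ = mB sinθ.
τ = (0.206)(0.00111)·sin40° = 1.470×10⁻⁴ N·m.

τ ≈ 1.47×10⁻⁴ N·m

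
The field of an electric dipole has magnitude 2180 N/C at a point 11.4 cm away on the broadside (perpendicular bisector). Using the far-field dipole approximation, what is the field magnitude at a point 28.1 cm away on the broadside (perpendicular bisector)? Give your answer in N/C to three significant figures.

Dipole fields scale as 1/r³ in the far field; the geometry is the same at both points.
E₂ = E₁ · (r₁/r₂)³ = 2180 · (11.4/28.1)³.
(r₁/r₂)³ = (0.4057)³ = 0.06677.
E₂ ≈ 145.6 N/C.

E ≈ 146 N/C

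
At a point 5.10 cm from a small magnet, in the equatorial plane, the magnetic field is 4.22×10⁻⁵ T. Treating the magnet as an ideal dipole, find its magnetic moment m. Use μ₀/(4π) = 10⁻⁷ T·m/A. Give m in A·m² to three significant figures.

m ≈ 0.0560 A·m²

In the equatorial plane B = (μ₀/4π)·m/r³, so m = Br³·4π/(μ₀).
m = (4.22×10⁻⁵)·(0.0510)³ / (10⁻⁷) = 0.05598 A·m².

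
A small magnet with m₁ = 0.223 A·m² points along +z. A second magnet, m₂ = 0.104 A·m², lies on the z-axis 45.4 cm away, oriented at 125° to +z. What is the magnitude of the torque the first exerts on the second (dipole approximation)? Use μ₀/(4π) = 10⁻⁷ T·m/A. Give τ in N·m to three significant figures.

τ ≈ 4.06×10⁻⁸ N·m

Dipole B is on the axis of dipole A, so B₁ there is axial: B₁ = (μ₀/4π)·2m₁/r³ along +z.
B₁ = 2(10⁻⁷)(0.223)/(0.454)³ = 4.766×10⁻⁷ T.
τ = m₂ B₁ sinθ.
τ = (0.104)(4.766×10⁻⁷)·sin125° = 4.060×10⁻⁸ N·m.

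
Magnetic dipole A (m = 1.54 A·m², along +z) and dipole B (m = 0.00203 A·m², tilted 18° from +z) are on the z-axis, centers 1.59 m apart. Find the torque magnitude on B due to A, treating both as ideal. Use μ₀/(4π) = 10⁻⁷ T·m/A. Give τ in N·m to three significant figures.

τ ≈ 4.81×10⁻¹¹ N·m

Dipole B is on the axis of dipole A, so B₁ there is axial: B₁ = (μ₀/4π)·2m₁/r³ along +z.
B₁ = 2(10⁻⁷)(1.54)/(1.59)³ = 7.662×10⁻⁸ T.
τ = m₂ B₁ sinθ.
τ = (0.00203)(7.662×10⁻⁸)·sin18° = 4.807×10⁻¹¹ N·m.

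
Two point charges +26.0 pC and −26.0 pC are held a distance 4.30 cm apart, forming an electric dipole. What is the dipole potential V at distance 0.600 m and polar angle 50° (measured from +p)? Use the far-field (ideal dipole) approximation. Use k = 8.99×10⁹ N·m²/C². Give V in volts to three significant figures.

V ≈ 0.0179 V

Dipole moment p = qd = (2.60×10⁻¹¹ C)(0.0430 m) = 1.118×10⁻¹² C·m.
The dipole potential is V = kp cosθ / r².
V = (8.99×10⁹)(1.118×10⁻¹²)·cos50° / (0.600)² = 0.01795 V.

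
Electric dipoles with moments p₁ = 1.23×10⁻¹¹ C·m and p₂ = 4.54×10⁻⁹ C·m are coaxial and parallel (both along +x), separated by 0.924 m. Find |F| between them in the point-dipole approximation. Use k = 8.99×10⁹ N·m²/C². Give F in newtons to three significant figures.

On-axis field of dipole 1 at distance r: E = 2kp₁/r³. Force on dipole 2 is F = p₂·dE/dr (gradient along axis).
dE/dr = −6kp₁/r⁴, so |F| = 6kp₁p₂/r⁴ (attractive for aligned moments).
F = 6(8.99×10⁹)(1.23×10⁻¹¹)(4.54×10⁻⁹)/(0.924)⁴ = 4.132×10⁻⁹ N.

F ≈ 4.13×10⁻⁹ N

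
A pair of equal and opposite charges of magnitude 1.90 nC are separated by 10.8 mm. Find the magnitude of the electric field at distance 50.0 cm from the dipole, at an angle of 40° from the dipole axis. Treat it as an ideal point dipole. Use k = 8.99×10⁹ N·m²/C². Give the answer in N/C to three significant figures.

E ≈ 2.45 N/C

Dipole moment p = qd = (1.90×10⁻⁹ C)(0.0108 m) = 2.052×10⁻¹¹ C·m.
At angle θ the dipole field magnitude is E = (kp/r³)·√(1 + 3cos²θ).
kp/r³ = (8.99×10⁹)(2.052×10⁻¹¹) / (0.500)³ = 1.476 N/C.
√(1 + 3cos²40°) = √(1 + 3·0.5868) = √2.7605 ≈ 1.6615.
E ≈ 1.476 × 1.661 = 2.452 N/C.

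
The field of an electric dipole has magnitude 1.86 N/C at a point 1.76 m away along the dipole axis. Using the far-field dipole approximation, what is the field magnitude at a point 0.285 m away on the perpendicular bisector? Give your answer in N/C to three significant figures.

E ≈ 219 N/C

Dipole fields scale as 1/r³ in the far field.
The axial field is twice the equatorial field at the same r, so the geometry factor is 1/2.
E₂ = E₁ · (1/2) · (r₁/r₂)³ = 1.86 · 0.5 · (1.76/0.285)³.
(r₁/r₂)³ = (6.175)³ = 235.5.
E₂ ≈ 219.0 N/C.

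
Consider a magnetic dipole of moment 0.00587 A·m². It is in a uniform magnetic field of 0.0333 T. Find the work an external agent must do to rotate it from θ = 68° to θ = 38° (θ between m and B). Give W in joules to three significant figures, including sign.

W_ext = ΔU = −mB cosθ₂ + mB cosθ₁ = mB(cosθ₁ − cosθ₂).
W = (0.00587)(0.0333)·(cos68° − cos38°) = (1.955×10⁻⁴)·(-0.4134) = -8.081×10⁻⁵ J.

W ≈ -8.08×10⁻⁵ J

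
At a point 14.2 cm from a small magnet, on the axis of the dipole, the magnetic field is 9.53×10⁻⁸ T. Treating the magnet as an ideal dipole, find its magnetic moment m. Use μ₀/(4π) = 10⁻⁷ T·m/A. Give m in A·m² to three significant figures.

On axis B = (μ₀/4π)·2m/r³, so m = Br³·4π/(μ₀·2).
m = (9.53×10⁻⁸)·(0.142)³ / (2·10⁻⁷) = 0.001364 A·m².

m ≈ 0.00136 A·m²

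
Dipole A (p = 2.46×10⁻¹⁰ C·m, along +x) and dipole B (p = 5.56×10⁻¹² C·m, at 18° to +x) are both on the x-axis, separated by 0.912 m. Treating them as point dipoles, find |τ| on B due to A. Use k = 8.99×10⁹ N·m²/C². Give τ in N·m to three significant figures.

The second dipole sits on the axis of the first, so the field there is axial: E₁ = 2kp₁/r³ along +x.
E₁ = 2(8.99×10⁹)(2.46×10⁻¹⁰)/(0.912)³ = 5.831 N/C.
Torque on the second dipole: τ = p₂ E₁ sinθ.
τ = (5.56×10⁻¹²)(5.831)·sin18° = 1.002×10⁻¹¹ N·m.

τ ≈ 1.00×10⁻¹¹ N·m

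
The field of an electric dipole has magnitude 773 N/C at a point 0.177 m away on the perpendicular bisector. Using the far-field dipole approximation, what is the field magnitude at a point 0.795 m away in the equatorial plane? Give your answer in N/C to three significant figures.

E ≈ 8.53 N/C

Dipole fields scale as 1/r³ in the far field; the geometry is the same at both points.
E₂ = E₁ · (r₁/r₂)³ = 773 · (0.177/0.795)³.
(r₁/r₂)³ = (0.2226)³ = 0.01104.
E₂ ≈ 8.531 N/C.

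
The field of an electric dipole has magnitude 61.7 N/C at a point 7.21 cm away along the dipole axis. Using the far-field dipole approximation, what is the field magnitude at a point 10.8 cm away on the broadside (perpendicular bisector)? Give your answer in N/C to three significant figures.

E ≈ 9.18 N/C

Dipole fields scale as 1/r³ in the far field.
The axial field is twice the equatorial field at the same r, so the geometry factor is 1/2.
E₂ = E₁ · (1/2) · (r₁/r₂)³ = 61.7 · 0.5 · (7.21/10.8)³.
(r₁/r₂)³ = (0.6676)³ = 0.2975.
E₂ ≈ 9.179 N/C.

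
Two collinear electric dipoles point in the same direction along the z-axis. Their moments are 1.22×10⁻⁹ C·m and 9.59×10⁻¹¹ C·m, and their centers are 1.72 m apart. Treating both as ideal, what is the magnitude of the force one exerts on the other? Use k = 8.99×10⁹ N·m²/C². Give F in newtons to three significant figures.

F ≈ 7.21×10⁻¹⁰ N

On-axis field of dipole 1 at distance r: E = 2kp₁/r³. Force on dipole 2 is F = p₂·dE/dr (gradient along axis).
dE/dr = −6kp₁/r⁴, so |F| = 6kp₁p₂/r⁴ (attractive for aligned moments).
F = 6(8.99×10⁹)(1.22×10⁻⁹)(9.59×10⁻¹¹)/(1.72)⁴ = 7.211×10⁻¹⁰ N.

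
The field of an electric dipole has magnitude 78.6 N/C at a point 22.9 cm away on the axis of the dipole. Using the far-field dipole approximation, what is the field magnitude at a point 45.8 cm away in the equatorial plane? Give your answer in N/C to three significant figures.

E ≈ 4.91 N/C

Dipole fields scale as 1/r³ in the far field.
The axial field is twice the equatorial field at the same r, so the geometry factor is 1/2.
E₂ = E₁ · (1/2) · (r₁/r₂)³ = 78.6 · 0.5 · (22.9/45.8)³.
(r₁/r₂)³ = (0.5)³ = 0.125.
E₂ ≈ 4.912 N/C.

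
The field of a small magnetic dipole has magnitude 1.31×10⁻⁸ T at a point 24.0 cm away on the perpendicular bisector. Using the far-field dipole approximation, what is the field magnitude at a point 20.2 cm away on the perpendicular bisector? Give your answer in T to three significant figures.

Dipole fields scale as 1/r³ in the far field; the geometry is the same at both points.
B₂ = B₁ · (r₁/r₂)³ = 1.31×10⁻⁸ · (24.0/20.2)³.
(r₁/r₂)³ = (1.188)³ = 1.677.
B₂ ≈ 2.197×10⁻⁸ T.

B ≈ 2.20×10⁻⁸ T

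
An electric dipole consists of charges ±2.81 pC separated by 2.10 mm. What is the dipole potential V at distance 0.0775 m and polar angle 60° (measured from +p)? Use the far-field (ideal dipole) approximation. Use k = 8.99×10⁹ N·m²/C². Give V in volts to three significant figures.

Dipole moment p = qd = (2.81×10⁻¹² C)(0.00210 m) = 5.901×10⁻¹⁵ C·m.
The dipole potential is V = kp cosθ / r².
V = (8.99×10⁹)(5.901×10⁻¹⁵)·cos60° / (0.0775)² = 0.004416 V.

V ≈ 0.00442 V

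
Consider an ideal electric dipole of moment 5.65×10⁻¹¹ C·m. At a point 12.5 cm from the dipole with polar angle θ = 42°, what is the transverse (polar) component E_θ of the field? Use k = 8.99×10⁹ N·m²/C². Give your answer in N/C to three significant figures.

For a dipole, E_θ = (kp sinθ)/r³.
kp/r³ = (8.99×10⁹)(5.65×10⁻¹¹)/(0.125)³ = 260.1 N/C.
E_θ = 260.1·sin42° = 174.0 N/C.

E_θ ≈ 174 N/C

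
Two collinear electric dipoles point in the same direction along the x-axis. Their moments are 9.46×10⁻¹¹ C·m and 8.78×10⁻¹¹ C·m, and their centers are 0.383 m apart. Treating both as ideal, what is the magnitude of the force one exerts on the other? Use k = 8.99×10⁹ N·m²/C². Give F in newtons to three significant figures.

On-axis field of dipole 1 at distance r: E = 2kp₁/r³. Force on dipole 2 is F = p₂·dE/dr (gradient along axis).
dE/dr = −6kp₁/r⁴, so |F| = 6kp₁p₂/r⁴ (attractive for aligned moments).
F = 6(8.99×10⁹)(9.46×10⁻¹¹)(8.78×10⁻¹¹)/(0.383)⁴ = 2.082×10⁻⁸ N.

F ≈ 2.08×10⁻⁸ N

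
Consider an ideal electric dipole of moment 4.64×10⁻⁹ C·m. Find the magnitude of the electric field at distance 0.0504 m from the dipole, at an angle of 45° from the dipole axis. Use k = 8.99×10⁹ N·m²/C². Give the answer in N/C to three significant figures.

At angle θ the dipole field magnitude is E = (kp/r³)·√(1 + 3cos²θ).
kp/r³ = (8.99×10⁹)(4.64×10⁻⁹) / (0.0504)³ = 3.258×10⁵ N/C.
√(1 + 3cos²45°) = √(1 + 3·0.5000) = √2.5000 ≈ 1.5811.
E ≈ 3.258×10⁵ × 1.581 = 5.152×10⁵ N/C.

E ≈ 5.15×10⁵ N/C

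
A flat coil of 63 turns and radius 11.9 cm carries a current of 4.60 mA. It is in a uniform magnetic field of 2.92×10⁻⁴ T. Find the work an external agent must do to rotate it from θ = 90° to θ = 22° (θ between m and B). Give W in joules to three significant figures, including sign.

m = NIA = NIπa² = 63·(0.00460)·π·(0.119)² = 0.01289 A·m².
W_ext = ΔU = −mB cosθ₂ + mB cosθ₁ = mB(cosθ₁ − cosθ₂).
W = (0.01289)(2.92×10⁻⁴)·(cos90° − cos22°) = (3.764×10⁻⁶)·(-0.9272) = -3.490×10⁻⁶ J.

W ≈ -3.49×10⁻⁶ J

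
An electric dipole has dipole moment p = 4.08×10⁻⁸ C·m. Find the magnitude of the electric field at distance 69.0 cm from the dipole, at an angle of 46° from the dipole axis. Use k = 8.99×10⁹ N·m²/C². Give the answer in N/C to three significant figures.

At angle θ the dipole field magnitude is E = (kp/r³)·√(1 + 3cos²θ).
kp/r³ = (8.99×10⁹)(4.08×10⁻⁸) / (0.690)³ = 1117 N/C.
√(1 + 3cos²46°) = √(1 + 3·0.4826) = √2.4477 ≈ 1.5645.
E ≈ 1117 × 1.564 = 1747 N/C.

E ≈ 1750 N/C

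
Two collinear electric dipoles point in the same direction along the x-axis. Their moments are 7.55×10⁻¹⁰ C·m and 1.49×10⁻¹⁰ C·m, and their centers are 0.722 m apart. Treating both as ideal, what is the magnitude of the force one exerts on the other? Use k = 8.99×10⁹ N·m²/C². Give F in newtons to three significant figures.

F ≈ 2.23×10⁻⁸ N

On-axis field of dipole 1 at distance r: E = 2kp₁/r³. Force on dipole 2 is F = p₂·dE/dr (gradient along axis).
dE/dr = −6kp₁/r⁴, so |F| = 6kp₁p₂/r⁴ (attractive for aligned moments).
F = 6(8.99×10⁹)(7.55×10⁻¹⁰)(1.49×10⁻¹⁰)/(0.722)⁴ = 2.233×10⁻⁸ N.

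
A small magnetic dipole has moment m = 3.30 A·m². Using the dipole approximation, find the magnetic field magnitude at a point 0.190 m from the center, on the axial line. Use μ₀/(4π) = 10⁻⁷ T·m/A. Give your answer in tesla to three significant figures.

B ≈ 9.62×10⁻⁵ T

On axis B = (μ₀/4π)·2m/r³.
B = 2·(10⁻⁷)·(3.30) / (0.190)³ = 9.622×10⁻⁵ T.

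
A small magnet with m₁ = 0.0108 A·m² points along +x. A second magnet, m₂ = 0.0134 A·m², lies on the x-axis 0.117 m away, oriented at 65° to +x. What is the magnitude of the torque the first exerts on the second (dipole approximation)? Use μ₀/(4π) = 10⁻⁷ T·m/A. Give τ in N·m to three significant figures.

Dipole B is on the axis of dipole A, so B₁ there is axial: B₁ = (μ₀/4π)·2m₁/r³ along +x.
B₁ = 2(10⁻⁷)(0.0108)/(0.117)³ = 1.349×10⁻⁶ T.
τ = m₂ B₁ sinθ.
τ = (0.0134)(1.349×10⁻⁶)·sin65° = 1.638×10⁻⁸ N·m.

τ ≈ 1.64×10⁻⁸ N·m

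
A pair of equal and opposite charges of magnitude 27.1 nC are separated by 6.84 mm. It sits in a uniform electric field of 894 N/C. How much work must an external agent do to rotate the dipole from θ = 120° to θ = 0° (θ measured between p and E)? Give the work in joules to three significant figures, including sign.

W ≈ -2.49×10⁻⁷ J

Dipole moment p = qd = (2.71×10⁻⁸ C)(0.00684 m) = 1.854×10⁻¹⁰ C·m.
W_ext = ΔU = U(θ₂) − U(θ₁) = −pE cosθ₂ − (−pE cosθ₁) = pE(cosθ₁ − cosθ₂).
W = (1.854×10⁻¹⁰)(894)·(cos120° − cos0°) = (1.657×10⁻⁷)·(-1.5000) = -2.486×10⁻⁷ J.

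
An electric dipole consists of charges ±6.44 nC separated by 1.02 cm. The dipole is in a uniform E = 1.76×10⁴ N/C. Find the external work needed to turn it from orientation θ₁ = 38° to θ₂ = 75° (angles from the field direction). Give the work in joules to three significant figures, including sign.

Dipole moment p = qd = (6.44×10⁻⁹ C)(0.0102 m) = 6.569×10⁻¹¹ C·m.
W_ext = ΔU = U(θ₂) − U(θ₁) = −pE cosθ₂ − (−pE cosθ₁) = pE(cosθ₁ − cosθ₂).
W = (6.569×10⁻¹¹)(1.76×10⁴)·(cos38° − cos75°) = (1.156×10⁻⁶)·(+0.5292) = 6.118×10⁻⁷ J.

W ≈ 6.12×10⁻⁷ J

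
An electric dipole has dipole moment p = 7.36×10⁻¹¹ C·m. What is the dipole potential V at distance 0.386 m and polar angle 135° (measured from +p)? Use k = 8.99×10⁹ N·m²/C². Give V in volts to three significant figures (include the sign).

V ≈ -3.14 V

The dipole potential is V = kp cosθ / r².
V = (8.99×10⁹)(7.36×10⁻¹¹)·cos135° / (0.386)² = -3.140 V.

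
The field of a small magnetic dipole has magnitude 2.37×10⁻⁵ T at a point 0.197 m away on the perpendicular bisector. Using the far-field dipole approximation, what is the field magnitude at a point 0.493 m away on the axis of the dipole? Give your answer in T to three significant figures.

Dipole fields scale as 1/r³ in the far field.
The axial field is twice the equatorial field at the same r, so the geometry factor is 2/1.
B₂ = B₁ · (2/1) · (r₁/r₂)³ = 2.37×10⁻⁵ · 2 · (0.197/0.493)³.
(r₁/r₂)³ = (0.3996)³ = 0.06381.
B₂ ≈ 3.024×10⁻⁶ T.

B ≈ 3.02×10⁻⁶ T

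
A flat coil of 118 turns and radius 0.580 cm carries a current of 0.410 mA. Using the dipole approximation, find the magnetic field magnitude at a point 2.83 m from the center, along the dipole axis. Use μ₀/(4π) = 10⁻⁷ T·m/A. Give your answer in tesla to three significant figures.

m = NIA = NIπa² = 118·(4.10×10⁻⁴)·π·(0.00580)² = 5.113×10⁻⁶ A·m².
On axis B = (μ₀/4π)·2m/r³.
B = 2·(10⁻⁷)·(5.113×10⁻⁶) / (2.83)³ = 4.512×10⁻¹⁴ T.

B ≈ 4.51×10⁻¹⁴ T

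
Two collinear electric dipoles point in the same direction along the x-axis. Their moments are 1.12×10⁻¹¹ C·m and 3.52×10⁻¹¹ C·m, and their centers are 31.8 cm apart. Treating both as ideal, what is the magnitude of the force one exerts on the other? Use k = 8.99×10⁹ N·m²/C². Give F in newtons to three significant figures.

On-axis field of dipole 1 at distance r: E = 2kp₁/r³. Force on dipole 2 is F = p₂·dE/dr (gradient along axis).
dE/dr = −6kp₁/r⁴, so |F| = 6kp₁p₂/r⁴ (attractive for aligned moments).
F = 6(8.99×10⁹)(1.12×10⁻¹¹)(3.52×10⁻¹¹)/(0.318)⁴ = 2.080×10⁻⁹ N.

F ≈ 2.08×10⁻⁹ N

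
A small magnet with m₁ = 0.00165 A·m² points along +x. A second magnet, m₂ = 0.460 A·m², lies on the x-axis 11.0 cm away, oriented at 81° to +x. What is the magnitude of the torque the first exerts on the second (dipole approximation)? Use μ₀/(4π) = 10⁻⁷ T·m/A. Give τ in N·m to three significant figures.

Dipole B is on the axis of dipole A, so B₁ there is axial: B₁ = (μ₀/4π)·2m₁/r³ along +x.
B₁ = 2(10⁻⁷)(0.00165)/(0.110)³ = 2.479×10⁻⁷ T.
τ = m₂ B₁ sinθ.
τ = (0.460)(2.479×10⁻⁷)·sin81° = 1.126×10⁻⁷ N·m.

τ ≈ 1.13×10⁻⁷ N·m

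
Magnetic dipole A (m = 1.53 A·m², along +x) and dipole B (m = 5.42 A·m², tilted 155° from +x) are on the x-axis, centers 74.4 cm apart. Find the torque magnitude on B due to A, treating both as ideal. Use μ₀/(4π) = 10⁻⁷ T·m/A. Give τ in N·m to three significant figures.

Dipole B is on the axis of dipole A, so B₁ there is axial: B₁ = (μ₀/4π)·2m₁/r³ along +x.
B₁ = 2(10⁻⁷)(1.53)/(0.744)³ = 7.430×10⁻⁷ T.
τ = m₂ B₁ sinθ.
τ = (5.42)(7.430×10⁻⁷)·sin155° = 1.702×10⁻⁶ N·m.

τ ≈ 1.70×10⁻⁶ N·m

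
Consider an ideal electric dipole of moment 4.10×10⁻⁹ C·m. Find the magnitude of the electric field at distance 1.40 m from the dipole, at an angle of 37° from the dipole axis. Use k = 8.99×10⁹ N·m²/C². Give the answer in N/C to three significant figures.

E ≈ 22.9 N/C

At angle θ the dipole field magnitude is E = (kp/r³)·√(1 + 3cos²θ).
kp/r³ = (8.99×10⁹)(4.10×10⁻⁹) / (1.40)³ = 13.43 N/C.
√(1 + 3cos²37°) = √(1 + 3·0.6378) = √2.9135 ≈ 1.7069.
E ≈ 13.43 × 1.707 = 22.93 N/C.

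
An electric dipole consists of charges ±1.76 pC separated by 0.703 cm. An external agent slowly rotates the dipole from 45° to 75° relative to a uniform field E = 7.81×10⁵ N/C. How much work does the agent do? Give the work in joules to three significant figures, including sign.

W ≈ 4.33×10⁻⁹ J

Dipole moment p = qd = (1.76×10⁻¹² C)(0.00703 m) = 1.237×10⁻¹⁴ C·m.
W_ext = ΔU = U(θ₂) − U(θ₁) = −pE cosθ₂ − (−pE cosθ₁) = pE(cosθ₁ − cosθ₂).
W = (1.237×10⁻¹⁴)(7.81×10⁵)·(cos45° − cos75°) = (9.661×10⁻⁹)·(+0.4483) = 4.331×10⁻⁹ J.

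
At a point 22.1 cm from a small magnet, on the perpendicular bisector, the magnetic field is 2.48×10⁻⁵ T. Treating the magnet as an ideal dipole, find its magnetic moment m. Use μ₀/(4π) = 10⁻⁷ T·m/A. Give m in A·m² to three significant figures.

m ≈ 2.68 A·m²

In the equatorial plane B = (μ₀/4π)·m/r³, so m = Br³·4π/(μ₀).
m = (2.48×10⁻⁵)·(0.221)³ / (10⁻⁷) = 2.677 A·m².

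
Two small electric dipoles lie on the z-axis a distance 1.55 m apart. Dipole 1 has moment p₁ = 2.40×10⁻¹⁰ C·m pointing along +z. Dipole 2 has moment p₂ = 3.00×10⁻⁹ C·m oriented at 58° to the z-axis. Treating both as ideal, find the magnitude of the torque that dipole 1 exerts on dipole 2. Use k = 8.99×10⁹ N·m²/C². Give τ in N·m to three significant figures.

The second dipole sits on the axis of the first, so the field there is axial: E₁ = 2kp₁/r³ along +z.
E₁ = 2(8.99×10⁹)(2.40×10⁻¹⁰)/(1.55)³ = 1.159 N/C.
Torque on the second dipole: τ = p₂ E₁ sinθ.
τ = (3.00×10⁻⁹)(1.159)·sin58° = 2.948×10⁻⁹ N·m.

τ ≈ 2.95×10⁻⁹ N·m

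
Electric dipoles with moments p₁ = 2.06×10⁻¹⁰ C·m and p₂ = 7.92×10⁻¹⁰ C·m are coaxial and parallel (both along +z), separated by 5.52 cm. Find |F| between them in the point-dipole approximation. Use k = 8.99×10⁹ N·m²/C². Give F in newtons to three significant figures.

F ≈ 9.48×10⁻⁴ N

On-axis field of dipole 1 at distance r: E = 2kp₁/r³. Force on dipole 2 is F = p₂·dE/dr (gradient along axis).
dE/dr = −6kp₁/r⁴, so |F| = 6kp₁p₂/r⁴ (attractive for aligned moments).
F = 6(8.99×10⁹)(2.06×10⁻¹⁰)(7.92×10⁻¹⁰)/(0.0552)⁴ = 9.479×10⁻⁴ N.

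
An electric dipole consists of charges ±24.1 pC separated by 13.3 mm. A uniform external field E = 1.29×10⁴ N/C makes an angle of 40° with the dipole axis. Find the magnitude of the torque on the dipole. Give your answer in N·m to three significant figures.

τ ≈ 2.66×10⁻⁹ N·m

Dipole moment p = qd = (2.41×10⁻¹¹ C)(0.0133 m) = 3.205×10⁻¹³ C·m.
Torque on an electric dipole: τ = pE sinθ.
τ = (3.205×10⁻¹³)(1.29×10⁴)·sin40° = 2.658×10⁻⁹ N·m.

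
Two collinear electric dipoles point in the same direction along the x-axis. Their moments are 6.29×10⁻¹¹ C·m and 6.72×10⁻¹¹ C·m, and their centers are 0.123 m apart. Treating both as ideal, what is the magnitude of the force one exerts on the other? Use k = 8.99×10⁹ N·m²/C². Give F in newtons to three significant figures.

F ≈ 9.96×10⁻⁷ N

On-axis field of dipole 1 at distance r: E = 2kp₁/r³. Force on dipole 2 is F = p₂·dE/dr (gradient along axis).
dE/dr = −6kp₁/r⁴, so |F| = 6kp₁p₂/r⁴ (attractive for aligned moments).
F = 6(8.99×10⁹)(6.29×10⁻¹¹)(6.72×10⁻¹¹)/(0.123)⁴ = 9.961×10⁻⁷ N.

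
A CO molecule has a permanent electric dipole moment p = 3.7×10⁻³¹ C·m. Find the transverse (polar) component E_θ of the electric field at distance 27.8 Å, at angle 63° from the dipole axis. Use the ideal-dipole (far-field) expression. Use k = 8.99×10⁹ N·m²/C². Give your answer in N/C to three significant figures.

E_θ ≈ 1.38×10⁵ N/C

For a dipole, E_θ = (kp sinθ)/r³.
kp/r³ = (8.99×10⁹)(3.70×10⁻³¹)/(2.78×10⁻⁹)³ = 1.548×10⁵ N/C.
E_θ = 1.548×10⁵·sin63° = 1.379×10⁵ N/C.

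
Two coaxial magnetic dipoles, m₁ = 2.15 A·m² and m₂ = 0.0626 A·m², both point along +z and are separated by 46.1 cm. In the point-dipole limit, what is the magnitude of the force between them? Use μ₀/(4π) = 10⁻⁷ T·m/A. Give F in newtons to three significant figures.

On-axis B of dipole 1: B = (μ₀/4π)·2m₁/r³. Force on dipole 2: F = m₂·dB/dr.
dB/dr = −(μ₀/4π)·6m₁/r⁴, so |F| = (μ₀/4π)·6m₁m₂/r⁴.
F = 6(10⁻⁷)(2.15)(0.0626)/(0.461)⁴ = 1.788×10⁻⁶ N.

F ≈ 1.79×10⁻⁶ N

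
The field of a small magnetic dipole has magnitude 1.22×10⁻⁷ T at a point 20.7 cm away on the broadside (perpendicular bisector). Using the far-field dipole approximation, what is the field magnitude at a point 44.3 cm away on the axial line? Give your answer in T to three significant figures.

Dipole fields scale as 1/r³ in the far field.
The axial field is twice the equatorial field at the same r, so the geometry factor is 2/1.
B₂ = B₁ · (2/1) · (r₁/r₂)³ = 1.22×10⁻⁷ · 2 · (20.7/44.3)³.
(r₁/r₂)³ = (0.4673)³ = 0.102.
B₂ ≈ 2.489×10⁻⁸ T.

B ≈ 2.49×10⁻⁸ T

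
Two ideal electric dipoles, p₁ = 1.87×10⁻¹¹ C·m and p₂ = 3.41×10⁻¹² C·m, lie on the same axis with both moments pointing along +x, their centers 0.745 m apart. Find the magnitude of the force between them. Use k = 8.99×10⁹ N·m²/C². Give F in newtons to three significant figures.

F ≈ 1.12×10⁻¹¹ N

On-axis field of dipole 1 at distance r: E = 2kp₁/r³. Force on dipole 2 is F = p₂·dE/dr (gradient along axis).
dE/dr = −6kp₁/r⁴, so |F| = 6kp₁p₂/r⁴ (attractive for aligned moments).
F = 6(8.99×10⁹)(1.87×10⁻¹¹)(3.41×10⁻¹²)/(0.745)⁴ = 1.117×10⁻¹¹ N.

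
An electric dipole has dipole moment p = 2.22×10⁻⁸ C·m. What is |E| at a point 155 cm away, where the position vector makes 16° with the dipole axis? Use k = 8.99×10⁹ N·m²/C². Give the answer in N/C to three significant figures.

At angle θ the dipole field magnitude is E = (kp/r³)·√(1 + 3cos²θ).
kp/r³ = (8.99×10⁹)(2.22×10⁻⁸) / (1.55)³ = 53.59 N/C.
√(1 + 3cos²16°) = √(1 + 3·0.9240) = √3.7721 ≈ 1.9422.
E ≈ 53.59 × 1.942 = 104.1 N/C.

E ≈ 104 N/C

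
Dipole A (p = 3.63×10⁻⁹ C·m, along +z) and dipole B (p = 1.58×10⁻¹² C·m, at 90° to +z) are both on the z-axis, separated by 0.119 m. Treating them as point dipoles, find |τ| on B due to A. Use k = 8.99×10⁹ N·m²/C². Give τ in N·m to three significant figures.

τ ≈ 6.12×10⁻⁸ N·m

The second dipole sits on the axis of the first, so the field there is axial: E₁ = 2kp₁/r³ along +z.
E₁ = 2(8.99×10⁹)(3.63×10⁻⁹)/(0.119)³ = 3.873×10⁴ N/C.
Torque on the second dipole: τ = p₂ E₁ sinθ.
τ = (1.58×10⁻¹²)(3.873×10⁴)·sin90° = 6.119×10⁻⁸ N·m.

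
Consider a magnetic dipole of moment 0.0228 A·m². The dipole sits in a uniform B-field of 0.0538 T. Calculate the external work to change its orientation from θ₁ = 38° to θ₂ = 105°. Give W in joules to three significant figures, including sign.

W_ext = ΔU = −mB cosθ₂ + mB cosθ₁ = mB(cosθ₁ − cosθ₂).
W = (0.0228)(0.0538)·(cos38° − cos105°) = (0.001227)·(+1.0468) = 0.001284 J.

W ≈ 0.00128 J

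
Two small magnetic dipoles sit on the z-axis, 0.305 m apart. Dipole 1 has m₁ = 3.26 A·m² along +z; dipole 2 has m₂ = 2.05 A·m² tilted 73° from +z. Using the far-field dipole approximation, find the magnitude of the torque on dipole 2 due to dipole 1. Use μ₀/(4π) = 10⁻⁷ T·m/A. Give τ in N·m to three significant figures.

Dipole B is on the axis of dipole A, so B₁ there is axial: B₁ = (μ₀/4π)·2m₁/r³ along +z.
B₁ = 2(10⁻⁷)(3.26)/(0.305)³ = 2.298×10⁻⁵ T.
τ = m₂ B₁ sinθ.
τ = (2.05)(2.298×10⁻⁵)·sin73° = 4.505×10⁻⁵ N·m.

τ ≈ 4.51×10⁻⁵ N·m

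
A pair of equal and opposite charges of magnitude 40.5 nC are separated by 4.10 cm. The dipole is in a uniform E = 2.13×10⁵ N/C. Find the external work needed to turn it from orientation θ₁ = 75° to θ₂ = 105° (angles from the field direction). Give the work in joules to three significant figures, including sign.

Dipole moment p = qd = (4.05×10⁻⁸ C)(0.0410 m) = 1.661×10⁻⁹ C·m.
W_ext = ΔU = U(θ₂) − U(θ₁) = −pE cosθ₂ − (−pE cosθ₁) = pE(cosθ₁ − cosθ₂).
W = (1.661×10⁻⁹)(2.13×10⁵)·(cos75° − cos105°) = (3.538×10⁻⁴)·(+0.5176) = 1.831×10⁻⁴ J.

W ≈ 1.83×10⁻⁴ J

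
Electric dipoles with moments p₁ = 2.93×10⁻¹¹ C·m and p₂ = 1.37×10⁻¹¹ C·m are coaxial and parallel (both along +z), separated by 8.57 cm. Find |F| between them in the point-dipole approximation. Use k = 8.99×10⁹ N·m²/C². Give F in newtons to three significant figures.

F ≈ 4.01×10⁻⁷ N

On-axis field of dipole 1 at distance r: E = 2kp₁/r³. Force on dipole 2 is F = p₂·dE/dr (gradient along axis).
dE/dr = −6kp₁/r⁴, so |F| = 6kp₁p₂/r⁴ (attractive for aligned moments).
F = 6(8.99×10⁹)(2.93×10⁻¹¹)(1.37×10⁻¹¹)/(0.0857)⁴ = 4.014×10⁻⁷ N.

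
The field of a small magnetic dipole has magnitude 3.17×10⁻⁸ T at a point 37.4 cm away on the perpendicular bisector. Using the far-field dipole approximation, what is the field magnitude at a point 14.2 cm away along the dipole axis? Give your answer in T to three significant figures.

B ≈ 1.16×10⁻⁶ T

Dipole fields scale as 1/r³ in the far field.
The axial field is twice the equatorial field at the same r, so the geometry factor is 2/1.
B₂ = B₁ · (2/1) · (r₁/r₂)³ = 3.17×10⁻⁸ · 2 · (37.4/14.2)³.
(r₁/r₂)³ = (2.634)³ = 18.27.
B₂ ≈ 1.158×10⁻⁶ T.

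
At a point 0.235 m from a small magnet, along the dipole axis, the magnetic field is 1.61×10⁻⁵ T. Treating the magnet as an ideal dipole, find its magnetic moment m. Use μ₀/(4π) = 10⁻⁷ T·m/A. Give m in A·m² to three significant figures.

m ≈ 1.04 A·m²

On axis B = (μ₀/4π)·2m/r³, so m = Br³·4π/(μ₀·2).
m = (1.61×10⁻⁵)·(0.235)³ / (2·10⁻⁷) = 1.045 A·m².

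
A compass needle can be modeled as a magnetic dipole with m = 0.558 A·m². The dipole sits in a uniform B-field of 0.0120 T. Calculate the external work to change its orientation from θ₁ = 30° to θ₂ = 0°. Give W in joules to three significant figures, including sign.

W ≈ -8.97×10⁻⁴ J

W_ext = ΔU = −mB cosθ₂ + mB cosθ₁ = mB(cosθ₁ − cosθ₂).
W = (0.558)(0.0120)·(cos30° − cos0°) = (0.006696)·(-0.1340) = -8.971×10⁻⁴ J.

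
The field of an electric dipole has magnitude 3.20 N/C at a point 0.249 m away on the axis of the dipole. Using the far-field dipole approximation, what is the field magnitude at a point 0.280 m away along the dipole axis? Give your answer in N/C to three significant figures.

E ≈ 2.25 N/C

Dipole fields scale as 1/r³ in the far field; the geometry is the same at both points.
E₂ = E₁ · (r₁/r₂)³ = 3.20 · (0.249/0.280)³.
(r₁/r₂)³ = (0.8893)³ = 0.7033.
E₂ ≈ 2.250 N/C.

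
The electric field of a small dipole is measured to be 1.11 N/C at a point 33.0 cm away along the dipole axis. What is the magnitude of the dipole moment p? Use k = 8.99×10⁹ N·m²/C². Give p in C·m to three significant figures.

p ≈ 2.22×10⁻¹² C·m

On axis E = 2kp/r³, so p = Er³/(2k).
p = (1.11)·(0.330)³ / (2·8.99×10⁹) = 2.219×10⁻¹² C·m.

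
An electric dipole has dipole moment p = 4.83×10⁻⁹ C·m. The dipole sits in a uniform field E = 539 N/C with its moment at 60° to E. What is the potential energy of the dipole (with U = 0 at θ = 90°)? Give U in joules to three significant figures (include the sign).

U ≈ -1.30×10⁻⁶ J

U = −p·E = −pE cosθ.
U = −(4.83×10⁻⁹)(539)·cos60° = -1.302×10⁻⁶ J.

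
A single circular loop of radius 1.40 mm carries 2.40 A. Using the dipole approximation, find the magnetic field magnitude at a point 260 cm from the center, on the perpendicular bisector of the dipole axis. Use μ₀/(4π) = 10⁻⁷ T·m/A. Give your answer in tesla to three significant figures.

B ≈ 8.41×10⁻¹⁴ T

Magnetic moment m = IA = Iπa² = (2.40)·π·(0.00140)² = 1.478×10⁻⁵ A·m².
In the equatorial plane B = (μ₀/4π)·m/r³ (half the axial value).
B = (10⁻⁷)·(1.478×10⁻⁵) / (2.60)³ = 8.409×10⁻¹⁴ T.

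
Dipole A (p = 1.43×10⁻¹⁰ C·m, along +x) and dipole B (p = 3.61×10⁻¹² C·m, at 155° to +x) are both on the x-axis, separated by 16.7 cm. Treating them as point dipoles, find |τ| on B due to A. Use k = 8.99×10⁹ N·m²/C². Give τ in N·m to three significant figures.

The second dipole sits on the axis of the first, so the field there is axial: E₁ = 2kp₁/r³ along +x.
E₁ = 2(8.99×10⁹)(1.43×10⁻¹⁰)/(0.167)³ = 552.0 N/C.
Torque on the second dipole: τ = p₂ E₁ sinθ.
τ = (3.61×10⁻¹²)(552.0)·sin155° = 8.422×10⁻¹⁰ N·m.

τ ≈ 8.42×10⁻¹⁰ N·m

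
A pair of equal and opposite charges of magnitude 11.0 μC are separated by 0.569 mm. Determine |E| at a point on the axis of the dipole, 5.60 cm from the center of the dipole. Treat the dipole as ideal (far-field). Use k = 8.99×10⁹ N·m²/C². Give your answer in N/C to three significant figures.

Dipole moment p = qd = (1.10×10⁻⁵ C)(5.69×10⁻⁴ m) = 6.259×10⁻⁹ C·m.
On the dipole axis E = 2kp/r³.
E = 2·(8.99×10⁹)(6.259×10⁻⁹) / (0.0560)³ = 6.408×10⁵ N/C.

E ≈ 6.41×10⁵ N/C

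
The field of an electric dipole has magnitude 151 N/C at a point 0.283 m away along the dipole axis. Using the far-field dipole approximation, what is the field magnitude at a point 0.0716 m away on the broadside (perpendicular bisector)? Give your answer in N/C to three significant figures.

Dipole fields scale as 1/r³ in the far field.
The axial field is twice the equatorial field at the same r, so the geometry factor is 1/2.
E₂ = E₁ · (1/2) · (r₁/r₂)³ = 151 · 0.5 · (0.283/0.0716)³.
(r₁/r₂)³ = (3.953)³ = 61.75.
E₂ ≈ 4662 N/C.

E ≈ 4660 N/C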